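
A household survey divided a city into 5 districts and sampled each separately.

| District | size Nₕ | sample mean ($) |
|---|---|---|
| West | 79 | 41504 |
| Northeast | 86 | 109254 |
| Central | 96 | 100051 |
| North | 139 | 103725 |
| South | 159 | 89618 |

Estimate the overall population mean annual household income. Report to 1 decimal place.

91138.8

N = 559; weights Wₕ = Nₕ/N = (0.1413, 0.1538, 0.1717, 0.2487, 0.2844).
x̄_st = Σ Wₕ·x̄ₕ = 0.1413·41504 + 0.1538·109254 + 0.1717·100051 + 0.2487·103725 + 0.2844·89618 ≈ 91138.807...
→ 91138.8.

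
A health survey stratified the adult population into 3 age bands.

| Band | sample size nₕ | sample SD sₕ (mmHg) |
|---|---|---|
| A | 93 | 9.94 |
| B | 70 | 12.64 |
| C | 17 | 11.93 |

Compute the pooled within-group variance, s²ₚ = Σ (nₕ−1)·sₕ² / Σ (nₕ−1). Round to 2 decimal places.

126.50

A: (93−1)·9.94² = 92·98.8036 = 9089.9312
B: (70−1)·12.64² = 69·159.7696 = 11024.1024
C: (17−1)·11.93² = 16·142.3249 = 2277.1984
Numerator = 22391.232; denominator = Σ(nₕ−1) = 177.
s²ₚ = 22391.232/177 = 126.5041... → 126.50.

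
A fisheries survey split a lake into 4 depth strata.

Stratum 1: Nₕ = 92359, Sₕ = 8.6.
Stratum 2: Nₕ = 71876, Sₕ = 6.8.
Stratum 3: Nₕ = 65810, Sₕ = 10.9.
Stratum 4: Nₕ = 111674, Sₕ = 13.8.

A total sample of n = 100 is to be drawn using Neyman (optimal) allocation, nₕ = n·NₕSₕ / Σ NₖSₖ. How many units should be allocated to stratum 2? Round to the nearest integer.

Σ NₕSₕ = 92359·8.6 + 71876·6.8 + 65810·10.9 + 111674·13.8 = 3541474.4.
Share for 2: 488756.8/3541474.4 = 0.13801.
n_2 = 100 × 0.13801 = 13.801... → 14.

14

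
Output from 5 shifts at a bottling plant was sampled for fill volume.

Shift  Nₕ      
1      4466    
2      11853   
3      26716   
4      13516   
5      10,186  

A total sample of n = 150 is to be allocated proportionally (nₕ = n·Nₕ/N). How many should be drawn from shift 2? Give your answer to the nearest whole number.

27

Share of shift 2 = 11853/66737 = 0.17761.
Allocate 150 × 0.17761 = 26.641... → 27.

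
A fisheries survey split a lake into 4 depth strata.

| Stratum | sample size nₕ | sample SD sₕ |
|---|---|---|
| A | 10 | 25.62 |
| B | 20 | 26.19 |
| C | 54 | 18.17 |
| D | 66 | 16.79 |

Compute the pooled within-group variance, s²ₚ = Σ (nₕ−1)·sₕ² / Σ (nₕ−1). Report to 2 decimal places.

Degrees of freedom: 9 + 19 + 53 + 65 = 146.
Σ(nₕ−1)sₕ² = 9·656.3844 + 19·685.9161 + 53·330.1489 + 65·281.9041 = 54761.5237.
s²ₚ = 54761.5237 / 146 = 375.0789... → 375.08.

375.08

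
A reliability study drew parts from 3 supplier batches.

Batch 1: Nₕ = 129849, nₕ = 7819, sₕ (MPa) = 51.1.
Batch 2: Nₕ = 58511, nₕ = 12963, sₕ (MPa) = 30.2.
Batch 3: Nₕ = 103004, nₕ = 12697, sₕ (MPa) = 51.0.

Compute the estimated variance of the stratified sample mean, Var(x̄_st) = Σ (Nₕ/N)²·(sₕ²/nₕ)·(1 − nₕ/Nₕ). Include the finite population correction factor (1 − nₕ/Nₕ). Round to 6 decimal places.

N = 291364. Term for each stratum: Wₕ²sₕ²/nₕ·(1−nₕ/Nₕ).
Var(x̄_st) = 0.062333861 + 0.002208734 + 0.022446207 = 0.086988801 → 0.086989.

0.086989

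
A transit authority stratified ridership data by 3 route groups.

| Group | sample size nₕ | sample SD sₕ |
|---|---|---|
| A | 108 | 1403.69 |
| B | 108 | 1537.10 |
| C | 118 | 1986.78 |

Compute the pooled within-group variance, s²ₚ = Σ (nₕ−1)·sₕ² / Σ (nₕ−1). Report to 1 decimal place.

2795972.3

Degrees of freedom: 107 + 107 + 117 = 331.
Σ(nₕ−1)sₕ² = 107·1970345.6161 + 107·2362676.41 + 117·3947294.7684 = 925466844.6955.
s²ₚ = 925466844.6955 / 331 = 2795972.340... → 2795972.3.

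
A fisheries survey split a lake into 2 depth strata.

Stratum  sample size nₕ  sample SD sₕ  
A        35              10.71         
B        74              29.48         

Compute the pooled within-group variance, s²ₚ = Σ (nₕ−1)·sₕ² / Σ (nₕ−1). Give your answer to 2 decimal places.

A: (35−1)·10.71² = 34·114.7041 = 3899.9394
B: (74−1)·29.48² = 73·869.0704 = 63442.1392
Numerator = 67342.0786; denominator = Σ(nₕ−1) = 107.
s²ₚ = 67342.0786/107 = 629.3652... → 629.37.

629.37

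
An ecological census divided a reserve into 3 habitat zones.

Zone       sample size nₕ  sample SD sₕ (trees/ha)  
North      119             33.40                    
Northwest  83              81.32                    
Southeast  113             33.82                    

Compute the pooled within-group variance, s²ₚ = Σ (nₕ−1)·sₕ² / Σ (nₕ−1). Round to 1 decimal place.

2570.5

Degrees of freedom: 118 + 82 + 112 = 312.
Σ(nₕ−1)sₕ² = 118·1115.56 + 82·6612.9424 + 112·1143.7924 = 802002.1056.
s²ₚ = 802002.1056 / 312 = 2570.520... → 2570.5.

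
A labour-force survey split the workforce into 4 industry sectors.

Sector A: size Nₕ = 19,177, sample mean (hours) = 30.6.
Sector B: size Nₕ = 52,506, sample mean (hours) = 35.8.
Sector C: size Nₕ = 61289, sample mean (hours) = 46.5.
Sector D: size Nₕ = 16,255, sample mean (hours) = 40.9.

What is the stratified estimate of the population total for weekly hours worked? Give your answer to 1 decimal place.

5981299.0

Estimate total by summing Nₕ·x̄ₕ over strata.
19177·30.6 + 52506·35.8 + 61289·46.5 + 16255·40.9 = 586816.2 + 1879714.8 + 2849938.5 + 664829.5 = 5981299.0.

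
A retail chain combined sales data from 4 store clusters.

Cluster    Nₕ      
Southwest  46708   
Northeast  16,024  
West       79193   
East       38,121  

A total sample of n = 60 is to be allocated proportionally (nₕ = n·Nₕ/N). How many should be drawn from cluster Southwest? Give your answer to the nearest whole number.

16

Share of cluster Southwest = 46708/180046 = 0.25942.
Allocate 60 × 0.25942 = 15.565... → 16.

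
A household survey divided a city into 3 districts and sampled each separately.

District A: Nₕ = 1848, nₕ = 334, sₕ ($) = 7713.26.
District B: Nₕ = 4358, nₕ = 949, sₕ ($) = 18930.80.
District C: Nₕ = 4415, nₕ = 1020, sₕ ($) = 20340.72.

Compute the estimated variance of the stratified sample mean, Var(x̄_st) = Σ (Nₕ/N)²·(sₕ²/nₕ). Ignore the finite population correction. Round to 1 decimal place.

N = 10621; Wₕ = Nₕ/N.
district A: (1848/10621)²·7713.26²/334 = 5392.6544
district B: (4358/10621)²·18930.80²/949 = 63579.2435
district C: (4415/10621)²·20340.72²/1020 = 70091.1313
Sum = 139063.0292 → 139063.0.

139063.0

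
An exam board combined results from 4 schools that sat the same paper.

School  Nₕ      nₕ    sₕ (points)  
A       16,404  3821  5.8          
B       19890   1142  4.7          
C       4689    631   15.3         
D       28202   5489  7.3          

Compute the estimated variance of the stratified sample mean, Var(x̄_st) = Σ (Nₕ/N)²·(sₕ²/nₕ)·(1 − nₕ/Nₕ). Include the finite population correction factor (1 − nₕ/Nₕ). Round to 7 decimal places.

N = 69185. Term for each stratum: Wₕ²sₕ²/nₕ·(1−nₕ/Nₕ).
Var(x̄_st) = 0.0003796549 + 0.0015069382 + 0.0014747618 + 0.0012992209 = 0.0046605759 → 0.0046606.

0.0046606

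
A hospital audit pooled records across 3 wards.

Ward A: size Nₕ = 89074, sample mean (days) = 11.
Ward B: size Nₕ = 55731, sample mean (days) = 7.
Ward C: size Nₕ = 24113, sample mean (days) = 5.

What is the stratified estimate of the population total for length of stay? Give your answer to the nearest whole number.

1490496

Population total = Σ Nₕ·x̄ₕ (each stratum's size times its mean).
89074·11 + 55731·7 + 24113·5 = 979814 + 390117 + 120565 = 1490496.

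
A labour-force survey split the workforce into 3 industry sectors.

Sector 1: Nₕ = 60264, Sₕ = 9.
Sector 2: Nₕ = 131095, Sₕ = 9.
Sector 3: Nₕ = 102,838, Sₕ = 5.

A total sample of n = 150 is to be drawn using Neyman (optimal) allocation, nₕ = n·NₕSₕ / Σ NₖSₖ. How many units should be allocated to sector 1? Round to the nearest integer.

1: NₕSₕ = 60264·9 = 542376
2: NₕSₕ = 131095·9 = 1179855
3: NₕSₕ = 102838·5 = 514190
Σ NₕSₕ = 2236421.
n_1 = 150·542376/2236421 = 36.378... → 36.

36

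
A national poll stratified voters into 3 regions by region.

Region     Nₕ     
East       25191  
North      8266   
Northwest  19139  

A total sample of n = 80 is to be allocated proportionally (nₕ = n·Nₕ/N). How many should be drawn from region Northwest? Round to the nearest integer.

Share of region Northwest = 19139/52596 = 0.36389.
Allocate 80 × 0.36389 = 29.111... → 29.

29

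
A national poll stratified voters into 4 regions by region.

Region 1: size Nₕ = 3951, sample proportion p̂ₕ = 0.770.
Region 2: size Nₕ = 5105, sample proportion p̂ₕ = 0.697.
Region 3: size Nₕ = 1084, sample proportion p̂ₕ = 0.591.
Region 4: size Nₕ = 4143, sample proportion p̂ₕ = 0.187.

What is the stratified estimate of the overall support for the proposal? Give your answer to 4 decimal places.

N = 3951 + 5105 + 1084 + 4143 = 14283.
Overall proportion = Σ (Nₕ/N)·p̂ₕ.
Σ Nₕp̂ₕ = 3042.27 + 3558.185 + 640.644 + 774.741 = 8015.84.
8015.84 / 14283 = 0.561215... → 0.5612.

0.5612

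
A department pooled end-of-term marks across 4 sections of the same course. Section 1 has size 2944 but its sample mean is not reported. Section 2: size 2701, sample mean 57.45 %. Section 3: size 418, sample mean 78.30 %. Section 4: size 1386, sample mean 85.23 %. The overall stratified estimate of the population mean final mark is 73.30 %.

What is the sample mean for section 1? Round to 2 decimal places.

N = 2944 + 2701 + 418 + 1386 = 7449.
Overall total = μ·N = 73.30·7449 = 546011.7.
Subtract the known strata: 2701·57.45 + 418·78.30 + 1386·85.23 = 306030.63.
Remaining total for section 1: 546011.7 − 306030.63 = 239981.07.
Divide by its size: 239981.07 / 2944 = 81.5153... → 81.52.

81.52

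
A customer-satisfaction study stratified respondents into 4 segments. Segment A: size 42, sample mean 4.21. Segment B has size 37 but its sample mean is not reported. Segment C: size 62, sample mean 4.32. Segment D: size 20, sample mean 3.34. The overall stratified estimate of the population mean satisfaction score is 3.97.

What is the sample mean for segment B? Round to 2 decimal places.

Σ Nₕx̄ₕ = N·μ, so 37·x̄_B = 161·3.97 − (42·4.21 + 62·4.32 + 20·3.34).
= 639.17 − 511.46 = 127.71.
x̄_B = 127.71 / 37 = 3.4516... → 3.45.

3.45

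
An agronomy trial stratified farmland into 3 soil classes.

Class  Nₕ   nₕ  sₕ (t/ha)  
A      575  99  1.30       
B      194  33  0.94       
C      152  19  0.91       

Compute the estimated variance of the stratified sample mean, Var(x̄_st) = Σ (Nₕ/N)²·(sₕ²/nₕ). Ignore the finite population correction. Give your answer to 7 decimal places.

0.0090289

N = 921; Wₕ = Nₕ/N.
class A: (575/921)²·1.30²/99 = 0.0066537724
class B: (194/921)²·0.94²/33 = 0.0011880261
class C: (152/921)²·0.91²/19 = 0.0011871268
Sum = 0.0090289252 → 0.0090289.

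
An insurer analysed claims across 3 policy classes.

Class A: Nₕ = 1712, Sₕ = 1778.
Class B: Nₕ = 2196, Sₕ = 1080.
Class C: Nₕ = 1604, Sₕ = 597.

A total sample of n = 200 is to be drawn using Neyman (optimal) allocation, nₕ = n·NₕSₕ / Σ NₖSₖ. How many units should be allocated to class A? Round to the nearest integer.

Σ NₕSₕ = 1712·1778 + 2196·1080 + 1604·597 = 6373204.
Share for A: 3043936/6373204 = 0.47761.
n_A = 200 × 0.47761 = 95.523... → 96.

96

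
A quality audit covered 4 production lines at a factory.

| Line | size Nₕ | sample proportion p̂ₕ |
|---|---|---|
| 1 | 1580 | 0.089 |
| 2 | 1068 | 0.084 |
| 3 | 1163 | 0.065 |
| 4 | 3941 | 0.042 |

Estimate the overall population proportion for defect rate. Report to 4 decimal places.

0.0608

Wₕ = Nₕ/N with N = 7752: 0.2038, 0.1378, 0.1500, 0.5084.
p̂_st = 0.2038·0.089 + 0.1378·0.084 + 0.1500·0.065 + 0.5084·0.042 ≈ 0.060816... → 0.0608.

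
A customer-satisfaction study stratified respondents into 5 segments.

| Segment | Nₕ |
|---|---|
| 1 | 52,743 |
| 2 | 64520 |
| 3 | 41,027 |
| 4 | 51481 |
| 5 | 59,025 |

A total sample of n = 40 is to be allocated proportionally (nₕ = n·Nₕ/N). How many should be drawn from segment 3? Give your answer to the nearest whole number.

6

Share of segment 3 = 41027/268796 = 0.15263.
Allocate 40 × 0.15263 = 6.105... → 6.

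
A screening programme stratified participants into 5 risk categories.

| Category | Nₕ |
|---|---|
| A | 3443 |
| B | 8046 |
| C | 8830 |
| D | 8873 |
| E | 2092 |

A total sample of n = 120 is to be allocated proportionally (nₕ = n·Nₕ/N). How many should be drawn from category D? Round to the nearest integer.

34

N = 3443 + 8046 + 8830 + 8873 + 2092 = 31284.
n_D = 120·8873/31284 = 34.035... → 34.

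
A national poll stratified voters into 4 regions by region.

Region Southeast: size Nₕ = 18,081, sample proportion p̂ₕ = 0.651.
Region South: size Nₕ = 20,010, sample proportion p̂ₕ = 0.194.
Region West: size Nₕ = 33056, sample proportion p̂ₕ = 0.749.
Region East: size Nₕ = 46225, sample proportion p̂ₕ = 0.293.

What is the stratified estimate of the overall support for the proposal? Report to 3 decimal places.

N = 18081 + 20010 + 33056 + 46225 = 117372.
Overall proportion = Σ (Nₕ/N)·p̂ₕ.
Σ Nₕp̂ₕ = 11770.731 + 3881.94 + 24758.944 + 13543.925 = 53955.54.
53955.54 / 117372 = 0.45970... → 0.460.

0.460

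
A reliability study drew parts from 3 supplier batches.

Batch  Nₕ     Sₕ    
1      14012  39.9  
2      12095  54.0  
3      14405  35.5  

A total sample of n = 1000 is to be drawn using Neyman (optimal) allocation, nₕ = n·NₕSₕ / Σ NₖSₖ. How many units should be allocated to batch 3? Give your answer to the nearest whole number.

1: NₕSₕ = 14012·39.9 = 559078.8
2: NₕSₕ = 12095·54.0 = 653130
3: NₕSₕ = 14405·35.5 = 511377.5
Σ NₕSₕ = 1723586.3.
n_3 = 1000·511377.5/1723586.3 = 296.694... → 297.

297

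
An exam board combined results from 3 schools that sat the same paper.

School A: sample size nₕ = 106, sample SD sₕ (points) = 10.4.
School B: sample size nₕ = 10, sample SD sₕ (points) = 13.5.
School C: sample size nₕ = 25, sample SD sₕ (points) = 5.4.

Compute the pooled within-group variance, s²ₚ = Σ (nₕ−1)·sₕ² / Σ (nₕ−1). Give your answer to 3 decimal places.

99.253

A: (106−1)·10.4² = 105·108.16 = 11356.8
B: (10−1)·13.5² = 9·182.25 = 1640.25
C: (25−1)·5.4² = 24·29.16 = 699.84
Numerator = 13696.89; denominator = Σ(nₕ−1) = 138.
s²ₚ = 13696.89/138 = 99.25283... → 99.253.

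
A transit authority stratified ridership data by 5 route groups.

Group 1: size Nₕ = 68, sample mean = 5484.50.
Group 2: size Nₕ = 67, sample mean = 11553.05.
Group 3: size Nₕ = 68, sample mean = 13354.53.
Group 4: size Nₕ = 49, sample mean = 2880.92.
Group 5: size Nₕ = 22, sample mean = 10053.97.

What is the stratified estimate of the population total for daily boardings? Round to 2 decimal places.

Population total = Σ Nₕ·x̄ₕ (each stratum's size times its mean).
68·5484.50 + 67·11553.05 + 68·13354.53 + 49·2880.92 + 22·10053.97 = 372946 + 774054.35 + 908108.04 + 141165.08 + 221187.34 = 2417460.81.

2417460.81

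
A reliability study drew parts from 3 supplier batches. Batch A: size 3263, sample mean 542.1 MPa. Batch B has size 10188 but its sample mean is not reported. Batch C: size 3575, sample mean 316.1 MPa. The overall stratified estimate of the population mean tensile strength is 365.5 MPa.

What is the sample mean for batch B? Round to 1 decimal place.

326.3

N = 3263 + 10188 + 3575 = 17026.
Overall total = μ·N = 365.5·17026 = 6223003.
Subtract the known strata: 3263·542.1 + 3575·316.1 = 2898929.8.
Remaining total for batch B: 6223003 − 2898929.8 = 3324073.2.
Divide by its size: 3324073.2 / 10188 = 326.273... → 326.3.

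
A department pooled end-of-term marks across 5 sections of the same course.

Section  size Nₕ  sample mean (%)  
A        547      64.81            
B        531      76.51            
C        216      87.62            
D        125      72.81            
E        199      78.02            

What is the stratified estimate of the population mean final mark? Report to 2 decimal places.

73.94

N = 547 + 531 + 216 + 125 + 199 = 1618.
Overall mean = Σ (Nₕ/N)·x̄ₕ — weight by population share, not a simple average.
Σ Nₕx̄ₕ = 547·64.81 + 531·76.51 + 216·87.62 + 125·72.81 + 199·78.02 = 35451.07 + 40626.81 + 18925.92 + 9101.25 + 15525.98 = 119631.03.
Divide by N: 119631.03 / 1618 = 73.9376... → 73.94.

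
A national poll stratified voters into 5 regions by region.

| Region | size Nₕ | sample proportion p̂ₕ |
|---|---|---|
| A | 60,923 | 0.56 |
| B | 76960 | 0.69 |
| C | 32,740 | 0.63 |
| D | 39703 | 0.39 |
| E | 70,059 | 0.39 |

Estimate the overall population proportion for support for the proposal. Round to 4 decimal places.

Wₕ = Nₕ/N with N = 280385: 0.2173, 0.2745, 0.1168, 0.1416, 0.2499.
p̂_st = 0.2173·0.56 + 0.2745·0.69 + 0.1168·0.63 + 0.1416·0.39 + 0.2499·0.39 ≈ 0.537306... → 0.5373.

0.5373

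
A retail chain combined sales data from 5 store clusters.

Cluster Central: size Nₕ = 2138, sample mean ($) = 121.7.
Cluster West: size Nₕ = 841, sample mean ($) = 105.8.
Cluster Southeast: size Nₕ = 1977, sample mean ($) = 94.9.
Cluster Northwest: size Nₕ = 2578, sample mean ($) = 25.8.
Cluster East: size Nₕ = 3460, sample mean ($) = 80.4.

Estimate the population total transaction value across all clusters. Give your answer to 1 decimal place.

881486.1

Population total = Σ Nₕ·x̄ₕ (each stratum's size times its mean).
2138·121.7 + 841·105.8 + 1977·94.9 + 2578·25.8 + 3460·80.4 = 260194.6 + 88977.8 + 187617.3 + 66512.4 + 278184 = 881486.1.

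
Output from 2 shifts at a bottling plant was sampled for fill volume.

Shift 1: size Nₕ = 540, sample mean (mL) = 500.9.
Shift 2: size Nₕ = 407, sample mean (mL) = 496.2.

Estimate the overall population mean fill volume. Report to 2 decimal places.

N = 947; weights Wₕ = Nₕ/N = (0.5702, 0.4298).
x̄_st = Σ Wₕ·x̄ₕ = 0.5702·500.9 + 0.4298·496.2 ≈ 498.8800...
→ 498.88.

498.88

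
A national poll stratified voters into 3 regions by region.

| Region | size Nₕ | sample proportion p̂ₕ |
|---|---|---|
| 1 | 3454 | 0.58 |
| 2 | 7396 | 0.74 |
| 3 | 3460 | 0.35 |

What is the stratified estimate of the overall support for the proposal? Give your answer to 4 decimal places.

0.6071

N = 3454 + 7396 + 3460 = 14310.
Overall proportion = Σ (Nₕ/N)·p̂ₕ.
Σ Nₕp̂ₕ = 2003.32 + 5473.04 + 1211 = 8687.36.
8687.36 / 14310 = 0.607083... → 0.6071.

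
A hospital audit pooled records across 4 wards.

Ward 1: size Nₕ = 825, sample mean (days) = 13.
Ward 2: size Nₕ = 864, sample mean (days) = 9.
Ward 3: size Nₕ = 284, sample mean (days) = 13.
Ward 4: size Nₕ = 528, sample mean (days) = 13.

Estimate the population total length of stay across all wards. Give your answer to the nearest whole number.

1: 825·13 = 10725
2: 864·9 = 7776
3: 284·13 = 3692
4: 528·13 = 6864
τ̂ = Σ Nₕx̄ₕ = 29057.

29057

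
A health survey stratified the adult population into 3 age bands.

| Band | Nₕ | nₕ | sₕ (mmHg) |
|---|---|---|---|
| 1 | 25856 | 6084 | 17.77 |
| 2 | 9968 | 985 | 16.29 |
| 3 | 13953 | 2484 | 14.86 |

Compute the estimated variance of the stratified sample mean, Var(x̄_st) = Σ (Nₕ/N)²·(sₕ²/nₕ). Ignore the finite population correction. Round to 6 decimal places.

N = 49777. Term for each stratum: Wₕ²sₕ²/nₕ.
Var(x̄_st) = 0.014003961 + 0.010803502 + 0.006984958 = 0.031792421 → 0.031792.

0.031792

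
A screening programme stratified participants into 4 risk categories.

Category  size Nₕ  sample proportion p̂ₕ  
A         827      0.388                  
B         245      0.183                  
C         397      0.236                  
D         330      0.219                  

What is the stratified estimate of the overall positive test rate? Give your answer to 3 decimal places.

N = 827 + 245 + 397 + 330 = 1799.
Overall proportion = Σ (Nₕ/N)·p̂ₕ.
Σ Nₕp̂ₕ = 320.876 + 44.835 + 93.692 + 72.27 = 531.673.
531.673 / 1799 = 0.29554... → 0.296.

0.296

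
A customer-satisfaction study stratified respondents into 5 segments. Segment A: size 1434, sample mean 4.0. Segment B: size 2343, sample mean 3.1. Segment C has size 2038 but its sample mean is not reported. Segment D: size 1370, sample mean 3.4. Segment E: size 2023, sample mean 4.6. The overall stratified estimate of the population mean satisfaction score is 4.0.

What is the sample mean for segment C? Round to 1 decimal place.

4.8

N = 1434 + 2343 + 2038 + 1370 + 2023 = 9208.
Overall total = μ·N = 4.0·9208 = 36832.
Subtract the known strata: 1434·4.0 + 2343·3.1 + 1370·3.4 + 2023·4.6 = 26963.1.
Remaining total for segment C: 36832 − 26963.1 = 9868.9.
Divide by its size: 9868.9 / 2038 = 4.842... → 4.8.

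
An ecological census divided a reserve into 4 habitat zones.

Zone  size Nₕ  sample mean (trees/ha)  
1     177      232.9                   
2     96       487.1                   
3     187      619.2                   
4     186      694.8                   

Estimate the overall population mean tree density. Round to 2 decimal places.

x̄_st = (Σ Nₕx̄ₕ) / (Σ Nₕ) = (177·232.9 + 96·487.1 + 187·619.2 + 186·694.8) / 646
= 333008.1 / 646 = 515.4924... → 515.49.

515.49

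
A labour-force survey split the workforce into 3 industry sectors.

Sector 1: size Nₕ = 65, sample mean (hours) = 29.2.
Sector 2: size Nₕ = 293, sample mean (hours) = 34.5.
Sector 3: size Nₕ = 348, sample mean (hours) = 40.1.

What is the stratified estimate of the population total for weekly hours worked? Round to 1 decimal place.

Estimate total by summing Nₕ·x̄ₕ over strata.
65·29.2 + 293·34.5 + 348·40.1 = 1898 + 10108.5 + 13954.8 = 25961.3.

25961.3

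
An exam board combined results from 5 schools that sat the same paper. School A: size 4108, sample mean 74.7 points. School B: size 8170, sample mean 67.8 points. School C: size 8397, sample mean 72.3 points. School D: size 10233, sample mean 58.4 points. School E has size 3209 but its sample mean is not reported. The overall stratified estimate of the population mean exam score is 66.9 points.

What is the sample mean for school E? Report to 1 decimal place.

67.6

N = 4108 + 8170 + 8397 + 10233 + 3209 = 34117.
Overall total = μ·N = 66.9·34117 = 2282427.3.
Subtract the known strata: 4108·74.7 + 8170·67.8 + 8397·72.3 + 10233·58.4 = 2065503.9.
Remaining total for school E: 2282427.3 − 2065503.9 = 216923.4.
Divide by its size: 216923.4 / 3209 = 67.598... → 67.6.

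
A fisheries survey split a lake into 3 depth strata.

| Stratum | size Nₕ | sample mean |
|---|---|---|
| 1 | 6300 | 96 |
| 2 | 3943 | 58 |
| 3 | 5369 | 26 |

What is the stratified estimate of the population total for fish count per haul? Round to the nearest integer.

1: 6300·96 = 604800
2: 3943·58 = 228694
3: 5369·26 = 139594
τ̂ = Σ Nₕx̄ₕ = 973088.

973088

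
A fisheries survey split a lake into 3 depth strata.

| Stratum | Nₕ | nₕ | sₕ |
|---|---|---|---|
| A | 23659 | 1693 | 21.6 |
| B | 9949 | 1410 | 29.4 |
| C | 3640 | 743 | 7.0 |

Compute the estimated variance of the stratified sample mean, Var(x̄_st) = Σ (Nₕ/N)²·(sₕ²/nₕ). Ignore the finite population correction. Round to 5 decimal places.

0.15555

N = 37248; Wₕ = Nₕ/N.
stratum A: (23659/37248)²·21.6²/1693 = 0.11118275
stratum B: (9949/37248)²·29.4²/1410 = 0.04373494
stratum C: (3640/37248)²·7.0²/743 = 0.00062980
Sum = 0.15554748 → 0.15555.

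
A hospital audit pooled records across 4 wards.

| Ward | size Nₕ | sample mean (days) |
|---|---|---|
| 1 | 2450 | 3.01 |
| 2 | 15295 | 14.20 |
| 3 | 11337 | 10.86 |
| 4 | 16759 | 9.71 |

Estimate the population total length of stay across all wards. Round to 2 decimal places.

510413.21

1: 2450·3.01 = 7374.5
2: 15295·14.20 = 217189
3: 11337·10.86 = 123119.82
4: 16759·9.71 = 162729.89
τ̂ = Σ Nₕx̄ₕ = 510413.21.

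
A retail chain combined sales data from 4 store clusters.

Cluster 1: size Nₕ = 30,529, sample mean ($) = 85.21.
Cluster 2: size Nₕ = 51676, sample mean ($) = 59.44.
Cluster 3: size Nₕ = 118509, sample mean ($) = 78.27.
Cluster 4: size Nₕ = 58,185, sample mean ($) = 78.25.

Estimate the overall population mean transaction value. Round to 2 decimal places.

75.33

x̄_st = (Σ Nₕx̄ₕ) / (Σ Nₕ) = (30529·85.21 + 51676·59.44 + 118509·78.27 + 58185·78.25) / 258899
= 19501673.21 / 258899 = 75.3254... → 75.33.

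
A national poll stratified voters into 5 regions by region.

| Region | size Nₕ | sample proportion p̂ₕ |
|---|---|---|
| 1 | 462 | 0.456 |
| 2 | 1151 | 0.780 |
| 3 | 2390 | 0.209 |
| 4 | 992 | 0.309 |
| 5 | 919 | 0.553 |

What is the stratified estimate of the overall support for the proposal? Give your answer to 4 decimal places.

0.4097

N = 462 + 1151 + 2390 + 992 + 919 = 5914.
Overall proportion = Σ (Nₕ/N)·p̂ₕ.
Σ Nₕp̂ₕ = 210.672 + 897.78 + 499.51 + 306.528 + 508.207 = 2422.697.
2422.697 / 5914 = 0.409655... → 0.4097.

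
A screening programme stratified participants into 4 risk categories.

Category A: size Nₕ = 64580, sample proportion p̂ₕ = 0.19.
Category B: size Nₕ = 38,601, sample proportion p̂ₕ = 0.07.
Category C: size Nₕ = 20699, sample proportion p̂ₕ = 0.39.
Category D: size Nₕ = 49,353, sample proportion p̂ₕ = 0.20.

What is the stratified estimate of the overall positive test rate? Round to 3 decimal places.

N = 64580 + 38601 + 20699 + 49353 = 173233.
Overall proportion = Σ (Nₕ/N)·p̂ₕ.
Σ Nₕp̂ₕ = 12270.2 + 2702.07 + 8072.61 + 9870.6 = 32915.48.
32915.48 / 173233 = 0.19001... → 0.190.

0.190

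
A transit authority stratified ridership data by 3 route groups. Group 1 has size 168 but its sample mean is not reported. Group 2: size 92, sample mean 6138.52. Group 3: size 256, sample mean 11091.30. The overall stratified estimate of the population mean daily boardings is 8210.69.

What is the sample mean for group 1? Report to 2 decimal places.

4955.95

N = 168 + 92 + 256 = 516.
Overall total = μ·N = 8210.69·516 = 4236716.04.
Subtract the known strata: 92·6138.52 + 256·11091.30 = 3404116.64.
Remaining total for group 1: 4236716.04 − 3404116.64 = 832599.4.
Divide by its size: 832599.4 / 168 = 4955.9488... → 4955.95.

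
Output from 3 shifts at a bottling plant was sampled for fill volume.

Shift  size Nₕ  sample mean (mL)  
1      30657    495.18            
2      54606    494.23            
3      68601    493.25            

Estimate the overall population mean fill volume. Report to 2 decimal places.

493.98

N = 30657 + 54606 + 68601 = 153864.
The stratified mean weights each stratum mean by its population share Nₕ/N.
Σ Nₕx̄ₕ = 30657·495.18 + 54606·494.23 + 68601·493.25 = 15180733.26 + 26987923.38 + 33837443.25 = 76006099.89.
Divide by N: 76006099.89 / 153864 = 493.9823... → 493.98.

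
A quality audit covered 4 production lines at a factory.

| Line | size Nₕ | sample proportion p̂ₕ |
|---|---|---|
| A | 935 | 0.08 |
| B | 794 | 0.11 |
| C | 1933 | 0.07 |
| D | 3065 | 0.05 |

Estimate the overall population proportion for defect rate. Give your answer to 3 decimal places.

0.067

Wₕ = Nₕ/N with N = 6727: 0.1390, 0.1180, 0.2873, 0.4556.
p̂_st = 0.1390·0.08 + 0.1180·0.11 + 0.2873·0.07 + 0.4556·0.05 ≈ 0.06700... → 0.067.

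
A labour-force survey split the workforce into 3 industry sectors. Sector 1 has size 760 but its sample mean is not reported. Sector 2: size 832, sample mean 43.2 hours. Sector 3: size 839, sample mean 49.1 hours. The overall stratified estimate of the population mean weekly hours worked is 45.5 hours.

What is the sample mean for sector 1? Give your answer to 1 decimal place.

44.0

N = 760 + 832 + 839 = 2431.
Overall total = μ·N = 45.5·2431 = 110610.5.
Subtract the known strata: 832·43.2 + 839·49.1 = 77137.3.
Remaining total for sector 1: 110610.5 − 77137.3 = 33473.2.
Divide by its size: 33473.2 / 760 = 44.044... → 44.0.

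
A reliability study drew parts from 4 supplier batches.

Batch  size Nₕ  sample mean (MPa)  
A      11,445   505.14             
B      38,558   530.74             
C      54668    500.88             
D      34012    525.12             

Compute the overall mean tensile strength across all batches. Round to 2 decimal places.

515.48

N = 138683; weights Wₕ = Nₕ/N = (0.0825, 0.2780, 0.3942, 0.2452).
x̄_st = Σ Wₕ·x̄ₕ = 0.0825·505.14 + 0.2780·530.74 + 0.3942·500.88 + 0.2452·525.12 ≈ 515.4784...
→ 515.48.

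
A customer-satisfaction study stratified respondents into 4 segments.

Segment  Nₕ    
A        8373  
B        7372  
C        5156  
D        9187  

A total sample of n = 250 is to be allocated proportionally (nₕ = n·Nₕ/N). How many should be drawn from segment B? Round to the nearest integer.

Share of segment B = 7372/30088 = 0.24501.
Allocate 250 × 0.24501 = 61.254... → 61.

61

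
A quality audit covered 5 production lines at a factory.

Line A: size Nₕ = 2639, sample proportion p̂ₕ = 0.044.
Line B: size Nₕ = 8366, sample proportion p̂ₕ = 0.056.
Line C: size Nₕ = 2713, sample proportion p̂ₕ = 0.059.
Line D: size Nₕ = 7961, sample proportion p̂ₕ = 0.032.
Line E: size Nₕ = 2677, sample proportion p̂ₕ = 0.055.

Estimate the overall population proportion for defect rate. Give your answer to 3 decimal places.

N = 2639 + 8366 + 2713 + 7961 + 2677 = 24356.
Overall proportion = Σ (Nₕ/N)·p̂ₕ.
Σ Nₕp̂ₕ = 116.116 + 468.496 + 160.067 + 254.752 + 147.235 = 1146.666.
1146.666 / 24356 = 0.04708... → 0.047.

0.047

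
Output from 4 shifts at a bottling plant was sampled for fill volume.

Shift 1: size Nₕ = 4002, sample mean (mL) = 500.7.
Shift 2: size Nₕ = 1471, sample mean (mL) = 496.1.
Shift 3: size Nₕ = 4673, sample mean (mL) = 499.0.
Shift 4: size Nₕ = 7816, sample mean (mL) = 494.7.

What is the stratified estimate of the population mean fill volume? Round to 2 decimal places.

N = 4002 + 1471 + 4673 + 7816 = 17962.
The stratified mean weights each stratum mean by its population share Nₕ/N.
Σ Nₕx̄ₕ = 4002·500.7 + 1471·496.1 + 4673·499.0 + 7816·494.7 = 2003801.4 + 729763.1 + 2331827 + 3866575.2 = 8931966.7.
Divide by N: 8931966.7 / 17962 = 497.2702... → 497.27.

497.27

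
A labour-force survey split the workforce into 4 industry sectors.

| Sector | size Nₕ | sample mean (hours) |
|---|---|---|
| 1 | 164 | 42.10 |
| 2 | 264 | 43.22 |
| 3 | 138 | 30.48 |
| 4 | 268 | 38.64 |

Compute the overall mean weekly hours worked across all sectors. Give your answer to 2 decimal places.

39.42

N = 164 + 264 + 138 + 268 = 834.
Overall mean = Σ (Nₕ/N)·x̄ₕ — weight by population share, not a simple average.
Σ Nₕx̄ₕ = 164·42.10 + 264·43.22 + 138·30.48 + 268·38.64 = 6904.4 + 11410.08 + 4206.24 + 10355.52 = 32876.24.
Divide by N: 32876.24 / 834 = 39.4200... → 39.42.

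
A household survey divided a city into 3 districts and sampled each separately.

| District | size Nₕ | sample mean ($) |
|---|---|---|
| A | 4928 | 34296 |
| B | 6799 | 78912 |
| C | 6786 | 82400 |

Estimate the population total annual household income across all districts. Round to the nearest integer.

1264699776

A: 4928·34296 = 169010688
B: 6799·78912 = 536522688
C: 6786·82400 = 559166400
τ̂ = Σ Nₕx̄ₕ = 1264699776.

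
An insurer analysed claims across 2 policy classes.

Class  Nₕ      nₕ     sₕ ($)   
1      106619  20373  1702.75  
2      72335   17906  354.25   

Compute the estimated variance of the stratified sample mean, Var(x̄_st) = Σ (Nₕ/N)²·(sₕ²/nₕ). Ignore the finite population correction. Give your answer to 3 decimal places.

N = 178954; Wₕ = Nₕ/N.
class 1: (106619/178954)²·1702.75²/20373 = 50.516492
class 2: (72335/178954)²·354.25²/17906 = 1.145079
Sum = 51.661570 → 51.662.

51.662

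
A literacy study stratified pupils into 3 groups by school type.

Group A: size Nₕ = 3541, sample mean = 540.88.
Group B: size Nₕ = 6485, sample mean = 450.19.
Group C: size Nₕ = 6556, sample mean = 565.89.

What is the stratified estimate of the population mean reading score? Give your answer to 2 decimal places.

x̄_st = (Σ Nₕx̄ₕ) / (Σ Nₕ) = (3541·540.88 + 6485·450.19 + 6556·565.89) / 16582
= 8544713.07 / 16582 = 515.3005... → 515.30.

515.30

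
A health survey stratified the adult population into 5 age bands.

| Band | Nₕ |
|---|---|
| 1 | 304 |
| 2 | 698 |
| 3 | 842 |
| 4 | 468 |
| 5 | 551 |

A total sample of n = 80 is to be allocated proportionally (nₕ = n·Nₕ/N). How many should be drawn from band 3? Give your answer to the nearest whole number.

N = 304 + 698 + 842 + 468 + 551 = 2863.
n_3 = 80·842/2863 = 23.528... → 24.

24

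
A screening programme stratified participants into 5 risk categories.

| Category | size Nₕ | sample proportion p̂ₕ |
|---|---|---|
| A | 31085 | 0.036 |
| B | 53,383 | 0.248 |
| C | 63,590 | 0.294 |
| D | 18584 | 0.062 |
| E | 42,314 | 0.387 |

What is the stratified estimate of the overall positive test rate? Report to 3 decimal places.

N = 31085 + 53383 + 63590 + 18584 + 42314 = 208956.
Overall proportion = Σ (Nₕ/N)·p̂ₕ.
Σ Nₕp̂ₕ = 1119.06 + 13238.984 + 18695.46 + 1152.208 + 16375.518 = 50581.23.
50581.23 / 208956 = 0.24207... → 0.242.

0.242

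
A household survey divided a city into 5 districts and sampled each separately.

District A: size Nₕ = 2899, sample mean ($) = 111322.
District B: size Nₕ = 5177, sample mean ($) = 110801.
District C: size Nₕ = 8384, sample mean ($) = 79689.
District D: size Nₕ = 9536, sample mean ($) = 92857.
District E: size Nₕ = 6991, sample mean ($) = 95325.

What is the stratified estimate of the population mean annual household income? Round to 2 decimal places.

x̄_st = (Σ Nₕx̄ₕ) / (Σ Nₕ) = (2899·111322 + 5177·110801 + 8384·79689 + 9536·92857 + 6991·95325) / 32987
= 3116353258 / 32987 = 94472.1635... → 94472.16.

94472.16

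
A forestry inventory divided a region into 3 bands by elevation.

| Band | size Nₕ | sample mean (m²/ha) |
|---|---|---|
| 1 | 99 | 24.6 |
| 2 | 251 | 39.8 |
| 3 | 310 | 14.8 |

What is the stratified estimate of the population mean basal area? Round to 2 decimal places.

N = 99 + 251 + 310 = 660.
The stratified mean weights each stratum mean by its population share Nₕ/N.
Σ Nₕx̄ₕ = 99·24.6 + 251·39.8 + 310·14.8 = 2435.4 + 9989.8 + 4588 = 17013.2.
Divide by N: 17013.2 / 660 = 25.7776... → 25.78.

25.78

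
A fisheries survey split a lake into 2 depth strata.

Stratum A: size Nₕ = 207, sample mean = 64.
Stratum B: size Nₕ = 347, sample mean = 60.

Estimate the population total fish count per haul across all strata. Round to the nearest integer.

A: 207·64 = 13248
B: 347·60 = 20820
τ̂ = Σ Nₕx̄ₕ = 34068.

34068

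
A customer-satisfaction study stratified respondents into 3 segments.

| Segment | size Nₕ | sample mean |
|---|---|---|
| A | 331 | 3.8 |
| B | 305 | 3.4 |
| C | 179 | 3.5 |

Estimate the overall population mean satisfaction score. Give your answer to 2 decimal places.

3.58

N = 815; weights Wₕ = Nₕ/N = (0.4061, 0.3742, 0.2196).
x̄_st = Σ Wₕ·x̄ₕ = 0.4061·3.8 + 0.3742·3.4 + 0.2196·3.5 ≈ 3.5844...
→ 3.58.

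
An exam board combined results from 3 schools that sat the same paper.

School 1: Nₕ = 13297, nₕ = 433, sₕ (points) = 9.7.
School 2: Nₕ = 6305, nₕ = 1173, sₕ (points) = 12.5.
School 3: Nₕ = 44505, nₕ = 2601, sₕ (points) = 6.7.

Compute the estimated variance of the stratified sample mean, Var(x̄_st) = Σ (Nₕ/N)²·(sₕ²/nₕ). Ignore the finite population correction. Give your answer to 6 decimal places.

0.018955

N = 64107; Wₕ = Nₕ/N.
school 1: (13297/64107)²·9.7²/433 = 0.009348717
school 2: (6305/64107)²·12.5²/1173 = 0.001288491
school 3: (44505/64107)²·6.7²/2601 = 0.008317943
Sum = 0.018955151 → 0.018955.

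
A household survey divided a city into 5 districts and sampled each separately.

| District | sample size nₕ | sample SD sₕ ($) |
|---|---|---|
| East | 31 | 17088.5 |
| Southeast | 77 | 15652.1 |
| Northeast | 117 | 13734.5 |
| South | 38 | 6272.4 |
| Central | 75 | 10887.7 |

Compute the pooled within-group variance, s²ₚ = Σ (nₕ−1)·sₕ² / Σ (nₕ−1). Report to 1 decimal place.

178646377.0

East: (31−1)·17088.5² = 30·292016832.25 = 8760504967.5
Southeast: (77−1)·15652.1² = 76·244988234.41 = 18619105815.16
Northeast: (117−1)·13734.5² = 116·188636490.25 = 21881832869
South: (38−1)·6272.4² = 37·39343001.76 = 1455691065.12
Central: (75−1)·10887.7² = 74·118542011.29 = 8772108835.46
Numerator = 59489243552.24; denominator = Σ(nₕ−1) = 333.
s²ₚ = 59489243552.24/333 = 178646377.034... → 178646377.0.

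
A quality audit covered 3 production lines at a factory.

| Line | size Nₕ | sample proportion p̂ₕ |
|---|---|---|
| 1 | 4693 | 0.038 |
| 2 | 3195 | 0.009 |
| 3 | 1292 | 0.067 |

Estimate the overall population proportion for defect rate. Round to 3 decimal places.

Wₕ = Nₕ/N with N = 9180: 0.5112, 0.3480, 0.1407.
p̂_st = 0.5112·0.038 + 0.3480·0.009 + 0.1407·0.067 ≈ 0.03199... → 0.032.

0.032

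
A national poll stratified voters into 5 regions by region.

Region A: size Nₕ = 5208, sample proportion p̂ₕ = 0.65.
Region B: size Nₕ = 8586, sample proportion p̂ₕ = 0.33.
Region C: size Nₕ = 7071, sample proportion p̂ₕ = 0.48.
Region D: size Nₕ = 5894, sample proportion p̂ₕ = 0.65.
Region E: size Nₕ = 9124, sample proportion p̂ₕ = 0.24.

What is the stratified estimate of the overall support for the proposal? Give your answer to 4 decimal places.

Wₕ = Nₕ/N with N = 35883: 0.1451, 0.2393, 0.1971, 0.1643, 0.2543.
p̂_st = 0.1451·0.65 + 0.2393·0.33 + 0.1971·0.48 + 0.1643·0.65 + 0.2543·0.24 ≈ 0.435680... → 0.4357.

0.4357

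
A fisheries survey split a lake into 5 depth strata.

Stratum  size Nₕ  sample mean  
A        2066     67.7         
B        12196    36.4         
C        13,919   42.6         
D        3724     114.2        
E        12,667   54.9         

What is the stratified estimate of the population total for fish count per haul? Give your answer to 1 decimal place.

A: 2066·67.7 = 139868.2
B: 12196·36.4 = 443934.4
C: 13919·42.6 = 592949.4
D: 3724·114.2 = 425280.8
E: 12667·54.9 = 695418.3
τ̂ = Σ Nₕx̄ₕ = 2297451.1.

2297451.1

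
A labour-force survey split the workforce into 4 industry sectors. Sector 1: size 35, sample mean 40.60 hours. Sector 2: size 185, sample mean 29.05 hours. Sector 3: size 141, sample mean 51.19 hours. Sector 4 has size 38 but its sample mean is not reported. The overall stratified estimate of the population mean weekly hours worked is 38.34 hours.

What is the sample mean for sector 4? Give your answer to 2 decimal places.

N = 35 + 185 + 141 + 38 = 399.
Overall total = μ·N = 38.34·399 = 15297.66.
Subtract the known strata: 35·40.60 + 185·29.05 + 141·51.19 = 14013.04.
Remaining total for sector 4: 15297.66 − 14013.04 = 1284.62.
Divide by its size: 1284.62 / 38 = 33.8058... → 33.81.

33.81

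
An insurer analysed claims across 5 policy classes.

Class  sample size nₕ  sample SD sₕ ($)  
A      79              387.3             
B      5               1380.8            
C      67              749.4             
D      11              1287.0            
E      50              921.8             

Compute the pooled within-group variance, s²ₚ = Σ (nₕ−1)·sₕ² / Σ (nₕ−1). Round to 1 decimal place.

553584.0

Degrees of freedom: 78 + 4 + 66 + 10 + 49 = 207.
Σ(nₕ−1)sₕ² = 78·150001.29 + 4·1906608.64 + 66·561600.36 + 10·1656369 + 49·849715.24 = 114591895.7.
s²ₚ = 114591895.7 / 207 = 553584.037... → 553584.0.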